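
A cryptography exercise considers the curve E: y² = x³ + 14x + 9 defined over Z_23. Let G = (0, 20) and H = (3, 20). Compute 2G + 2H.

First 2G:
Repeated addition: build up to 2G.
2G: tangent at (0, 20): λ = (3·0² + 14)/(2·20) ≡ 14/17. 17⁻¹ ≡ 19 (mod 23), so λ ≡ 14·19 ≡ 13.
  x = λ² - 0 - 0 = 169 - 0 ≡ 8; y = λ·(0 - 8) - 20 ≡ 14. → (8, 14)
2G = (8, 14).
Next 2H:
Repeated addition: build up to 2H.
2H: tangent at (3, 20): λ = (3·3² + 14)/(2·20) ≡ 18/17. 17⁻¹ ≡ 19 (mod 23), so λ ≡ 18·19 ≡ 20.
  x = λ² - 3 - 3 = 400 - 6 ≡ 3; y = λ·(3 - 3) - 20 ≡ 3. → (3, 3)
2H = (3, 3).
Finally 2G + 2H:
(8, 14) + (3, 3). λ = (3 - 14)/(3 - 8) ≡ 12/18 mod 23. 18⁻¹ ≡ 9 (mod 23), so λ ≡ 16.
  x = λ² - 8 - 3 = 256 - 11 ≡ 15; y = λ·(8 - 15) - 14 ≡ 12. → (15, 12)

(15, 12)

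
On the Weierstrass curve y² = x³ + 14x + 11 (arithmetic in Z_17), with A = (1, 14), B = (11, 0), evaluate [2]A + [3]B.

(16, 9)

First 2A:
Repeated addition: build up to 2A.
2A: tangent at (1, 14): λ = (3·1² + 14)/(2·14) ≡ 0/11. 11⁻¹ ≡ 14 (mod 17), so λ ≡ 0·14 ≡ 0.
  x = λ² - 1 - 1 = 0 - 2 ≡ 15; y = λ·(1 - 15) - 14 ≡ 3. → (15, 3)
2A = (15, 3).
Next 3B:
Repeated addition: build up to 3B.
2B: (11, 0) + (11, 0): same x and y₁ ≡ -y₂, so the sum is O.
3B: O + (11, 0) = (11, 0) (identity).
3B = (11, 0).
Finally 2A + 3B:
(15, 3) + (11, 0). λ = (0 - 3)/(11 - 15) ≡ 14/13 mod 17. 13⁻¹ ≡ 4 (mod 17) since 13·4 = 52 ≡ 1, so λ ≡ 5.
  x = λ² - 15 - 11 = 25 - 26 ≡ 16; y = λ·(15 - 16) - 3 ≡ 9. → (16, 9)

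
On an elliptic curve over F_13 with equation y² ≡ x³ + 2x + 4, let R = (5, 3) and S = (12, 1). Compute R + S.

(5, 3) + (12, 1). λ = (1 - 3)/(12 - 5) ≡ 11/7 mod 13. 7⁻¹ ≡ 2 (mod 13), so λ ≡ 9.
  x = λ² - 5 - 12 = 81 - 17 ≡ 12; y = λ·(5 - 12) - 3 ≡ 12. → (12, 12)

(12, 12)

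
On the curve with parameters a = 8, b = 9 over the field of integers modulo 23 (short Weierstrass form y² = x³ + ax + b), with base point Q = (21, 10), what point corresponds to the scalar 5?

Repeated addition: build up to 5Q.
2Q: tangent at (21, 10): λ = (3·21² + 8)/(2·10) ≡ 20/20. 20⁻¹ ≡ 15 (mod 23), so λ ≡ 20·15 ≡ 1.
  x = λ² - 21 - 21 = 1 - 42 ≡ 5; y = λ·(21 - 5) - 10 ≡ 6. → (5, 6)
3Q: (5, 6) + (21, 10). λ = (10 - 6)/(21 - 5) ≡ 4/16 mod 23. 16⁻¹ ≡ 13 (mod 23), so λ ≡ 6.
  x = λ² - 5 - 21 = 36 - 26 ≡ 10; y = λ·(5 - 10) - 6 ≡ 10. → (10, 10)
4Q: (10, 10) + (21, 10). λ = (10 - 10)/(21 - 10) ≡ 0/11 mod 23. 11⁻¹ ≡ 21 (mod 23) since 11·21 = 231 ≡ 1, so λ ≡ 0.
  x = λ² - 10 - 21 = 0 - 31 ≡ 15; y = λ·(10 - 15) - 10 ≡ 13. → (15, 13)
5Q: (15, 13) + (21, 10). λ = (10 - 13)/(21 - 15) ≡ 20/6 mod 23. 6⁻¹ ≡ 4 (mod 23) since 6·4 = 24 ≡ 1, so λ ≡ 11.
  x = λ² - 15 - 21 = 121 - 36 ≡ 16; y = λ·(15 - 16) - 13 ≡ 22. → (16, 22)

(16, 22)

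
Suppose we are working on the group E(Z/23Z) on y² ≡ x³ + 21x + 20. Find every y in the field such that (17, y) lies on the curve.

0

x³ + 21x + 20 = 5290 ≡ 0 (mod 23).
Only y = 0 satisfies y² ≡ 0.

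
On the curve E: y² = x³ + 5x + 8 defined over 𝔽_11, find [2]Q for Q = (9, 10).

(2, 2)

tangent at (9, 10): λ = (3·9² + 5)/(2·10) ≡ 6/9. 9⁻¹ ≡ 5 (mod 11), so λ ≡ 6·5 ≡ 8.
  x = λ² - 9 - 9 = 64 - 18 ≡ 2; y = λ·(9 - 2) - 10 ≡ 2. → (2, 2)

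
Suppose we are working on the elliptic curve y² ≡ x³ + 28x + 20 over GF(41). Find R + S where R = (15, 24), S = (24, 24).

(2, 17)

(15, 24) + (24, 24). λ = (24 - 24)/(24 - 15) ≡ 0/9 mod 41. 9⁻¹ ≡ 32 (mod 41) since 9·32 = 288 ≡ 1, so λ ≡ 0.
  x = λ² - 15 - 24 = 0 - 39 ≡ 2; y = λ·(15 - 2) - 24 ≡ 17. → (2, 17)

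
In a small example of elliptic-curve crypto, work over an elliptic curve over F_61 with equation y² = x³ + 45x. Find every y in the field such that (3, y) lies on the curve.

x³ + 45x + 0 = 162 ≡ 40 (mod 61).
40 is a non-residue mod 61; no y exists.

none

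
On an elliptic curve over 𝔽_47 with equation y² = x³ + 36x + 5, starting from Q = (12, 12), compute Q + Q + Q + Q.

(22, 27)

Double-and-add on 4 = (100)₂. Start with Q = (12, 12) for the leading 1-bit.
double: tangent at (12, 12): λ = (3·12² + 36)/(2·12) ≡ 45/24. 24⁻¹ ≡ 2 (mod 47), so λ ≡ 45·2 ≡ 43.
  x = λ² - 12 - 12 = 1849 - 24 ≡ 39; y = λ·(12 - 39) - 12 ≡ 2. → (39, 2)
double: tangent at (39, 2): λ = (3·39² + 36)/(2·2) ≡ 40/4. 4⁻¹ ≡ 12 (mod 47) since 4·12 = 48 ≡ 1, so λ ≡ 40·12 ≡ 10.
  x = λ² - 39 - 39 = 100 - 78 ≡ 22; y = λ·(39 - 22) - 2 ≡ 27. → (22, 27)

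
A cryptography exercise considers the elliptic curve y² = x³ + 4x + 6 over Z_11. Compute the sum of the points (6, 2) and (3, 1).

(6, 2) + (3, 1). λ = (1 - 2)/(3 - 6) ≡ 10/8 mod 11. 8⁻¹ ≡ 7 (mod 11) since 8·7 = 56 ≡ 1, so λ ≡ 4.
  x = λ² - 6 - 3 = 16 - 9 ≡ 7; y = λ·(6 - 7) - 2 ≡ 5. → (7, 5)

(7, 5)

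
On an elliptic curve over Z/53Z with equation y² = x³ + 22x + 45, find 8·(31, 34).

(2, 16)

Write P = (31, 34).
Double-and-add on 8 = (1000)₂. Start with P = (31, 34) for the leading 1-bit.
double: tangent at (31, 34): λ = (3·31² + 22)/(2·34) ≡ 43/15. 15⁻¹ ≡ 46 (mod 53) since 15·46 = 690 ≡ 1, so λ ≡ 43·46 ≡ 17.
  x = λ² - 31 - 31 = 289 - 62 ≡ 15; y = λ·(31 - 15) - 34 ≡ 26. → (15, 26)
double: tangent at (15, 26): λ = (3·15² + 22)/(2·26) ≡ 8/52. 52⁻¹ ≡ 52 (mod 53) since 52·52 = 2704 ≡ 1, so λ ≡ 8·52 ≡ 45.
  x = λ² - 15 - 15 = 2025 - 30 ≡ 34; y = λ·(15 - 34) - 26 ≡ 20. → (34, 20)
double: tangent at (34, 20): λ = (3·34² + 22)/(2·20) ≡ 45/40. 40⁻¹ ≡ 4 (mod 53), so λ ≡ 45·4 ≡ 21.
  x = λ² - 34 - 34 = 441 - 68 ≡ 2; y = λ·(34 - 2) - 20 ≡ 16. → (2, 16)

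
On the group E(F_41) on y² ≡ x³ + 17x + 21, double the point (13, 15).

(36, 37)

tangent at (13, 15): λ = (3·13² + 17)/(2·15) ≡ 32/30. 30⁻¹ ≡ 26 (mod 41) since 30·26 = 780 ≡ 1, so λ ≡ 32·26 ≡ 12.
  x = λ² - 13 - 13 = 144 - 26 ≡ 36; y = λ·(13 - 36) - 15 ≡ 37. → (36, 37)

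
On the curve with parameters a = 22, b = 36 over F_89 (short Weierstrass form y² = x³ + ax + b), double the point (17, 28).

(72, 0)

tangent at (17, 28): λ = (3·17² + 22)/(2·28) ≡ 88/56. 56⁻¹ ≡ 62 (mod 89), so λ ≡ 88·62 ≡ 27.
  x = λ² - 17 - 17 = 729 - 34 ≡ 72; y = λ·(17 - 72) - 28 ≡ 0. → (72, 0)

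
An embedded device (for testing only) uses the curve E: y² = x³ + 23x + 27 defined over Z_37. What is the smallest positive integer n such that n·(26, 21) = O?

9

2P: tangent at (26, 21): λ = (3·26² + 23)/(2·21) ≡ 16/5. 5⁻¹ ≡ 15 (mod 37) since 5·15 = 75 ≡ 1, so λ ≡ 16·15 ≡ 18.
  x = λ² - 26 - 26 = 324 - 52 ≡ 13; y = λ·(26 - 13) - 21 ≡ 28. → (13, 28)
3P: (13, 28) + (26, 21). λ = (21 - 28)/(26 - 13) ≡ 30/13 mod 37. 13⁻¹ ≡ 20 (mod 37), so λ ≡ 8.
  x = λ² - 13 - 26 = 64 - 39 ≡ 25; y = λ·(13 - 25) - 28 ≡ 24. → (25, 24)
4P: (25, 24) + (26, 21). λ = (21 - 24)/(26 - 25) ≡ 34/1 mod 37. 1⁻¹ ≡ 1 (mod 37), so λ ≡ 34.
  x = λ² - 25 - 26 = 1156 - 51 ≡ 32; y = λ·(25 - 32) - 24 ≡ 34. → (32, 34)
5P: (32, 34) + (26, 21). λ = (21 - 34)/(26 - 32) ≡ 24/31 mod 37. 31⁻¹ ≡ 6 (mod 37) since 31·6 = 186 ≡ 1, so λ ≡ 33.
  x = λ² - 32 - 26 = 1089 - 58 ≡ 32; y = λ·(32 - 32) - 34 ≡ 3. → (32, 3)
6P: (32, 3) + (26, 21). λ = (21 - 3)/(26 - 32) ≡ 18/31 mod 37. 31⁻¹ ≡ 6 (mod 37) since 31·6 = 186 ≡ 1, so λ ≡ 34.
  x = λ² - 32 - 26 = 1156 - 58 ≡ 25; y = λ·(32 - 25) - 3 ≡ 13. → (25, 13)
7P: (25, 13) + (26, 21). λ = (21 - 13)/(26 - 25) ≡ 8/1 mod 37. 1⁻¹ ≡ 1 (mod 37), so λ ≡ 8.
  x = λ² - 25 - 26 = 64 - 51 ≡ 13; y = λ·(25 - 13) - 13 ≡ 9. → (13, 9)
8P: (13, 9) + (26, 21). λ = (21 - 9)/(26 - 13) ≡ 12/13 mod 37. 13⁻¹ ≡ 20 (mod 37), so λ ≡ 18.
  x = λ² - 13 - 26 = 324 - 39 ≡ 26; y = λ·(13 - 26) - 9 ≡ 16. → (26, 16)
9P: (26, 16) + (26, 21): same x and y₁ ≡ -y₂, so the sum is O.
9P = O, so the order is 9.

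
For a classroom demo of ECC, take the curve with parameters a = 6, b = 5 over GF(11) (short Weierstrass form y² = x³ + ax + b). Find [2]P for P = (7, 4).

tangent at (7, 4): λ = (3·7² + 6)/(2·4) ≡ 10/8. 8⁻¹ ≡ 7 (mod 11), so λ ≡ 10·7 ≡ 4.
  x = λ² - 7 - 7 = 16 - 14 ≡ 2; y = λ·(7 - 2) - 4 ≡ 5. → (2, 5)

(2, 5)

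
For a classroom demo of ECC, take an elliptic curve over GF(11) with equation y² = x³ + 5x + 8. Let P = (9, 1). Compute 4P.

Double-and-add on 4 = (100)₂. Start with P = (9, 1) for the leading 1-bit.
double: tangent at (9, 1): λ = (3·9² + 5)/(2·1) ≡ 6/2. 2⁻¹ ≡ 6 (mod 11) since 2·6 = 12 ≡ 1, so λ ≡ 6·6 ≡ 3.
  x = λ² - 9 - 9 = 9 - 18 ≡ 2; y = λ·(9 - 2) - 1 ≡ 9. → (2, 9)
double: tangent at (2, 9): λ = (3·2² + 5)/(2·9) ≡ 6/7. 7⁻¹ ≡ 8 (mod 11), so λ ≡ 6·8 ≡ 4.
  x = λ² - 2 - 2 = 16 - 4 ≡ 1; y = λ·(2 - 1) - 9 ≡ 6. → (1, 6)

(1, 6)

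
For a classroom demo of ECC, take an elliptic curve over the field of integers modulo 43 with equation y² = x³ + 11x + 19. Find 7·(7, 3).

(3, 37)

Write P = (7, 3).
Repeated addition: build up to 7P.
2P: tangent at (7, 3): λ = (3·7² + 11)/(2·3) ≡ 29/6. 6⁻¹ ≡ 36 (mod 43), so λ ≡ 29·36 ≡ 12.
  x = λ² - 7 - 7 = 144 - 14 ≡ 1; y = λ·(7 - 1) - 3 ≡ 26. → (1, 26)
3P: (1, 26) + (7, 3). λ = (3 - 26)/(7 - 1) ≡ 20/6 mod 43. 6⁻¹ ≡ 36 (mod 43), so λ ≡ 32.
  x = λ² - 1 - 7 = 1024 - 8 ≡ 27; y = λ·(1 - 27) - 26 ≡ 2. → (27, 2)
4P: (27, 2) + (7, 3). λ = (3 - 2)/(7 - 27) ≡ 1/23 mod 43. 23⁻¹ ≡ 15 (mod 43), so λ ≡ 15.
  x = λ² - 27 - 7 = 225 - 34 ≡ 19; y = λ·(27 - 19) - 2 ≡ 32. → (19, 32)
5P: (19, 32) + (7, 3). λ = (3 - 32)/(7 - 19) ≡ 14/31 mod 43. 31⁻¹ ≡ 25 (mod 43) since 31·25 = 775 ≡ 1, so λ ≡ 6.
  x = λ² - 19 - 7 = 36 - 26 ≡ 10; y = λ·(19 - 10) - 32 ≡ 22. → (10, 22)
6P: (10, 22) + (7, 3). λ = (3 - 22)/(7 - 10) ≡ 24/40 mod 43. 40⁻¹ ≡ 14 (mod 43), so λ ≡ 35.
  x = λ² - 10 - 7 = 1225 - 17 ≡ 4; y = λ·(10 - 4) - 22 ≡ 16. → (4, 16)
7P: (4, 16) + (7, 3). λ = (3 - 16)/(7 - 4) ≡ 30/3 mod 43. 3⁻¹ ≡ 29 (mod 43), so λ ≡ 10.
  x = λ² - 4 - 7 = 100 - 11 ≡ 3; y = λ·(4 - 3) - 16 ≡ 37. → (3, 37)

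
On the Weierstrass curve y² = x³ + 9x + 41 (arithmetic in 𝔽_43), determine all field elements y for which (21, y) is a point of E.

x³ + 9x + 41 = 9491 ≡ 31 (mod 43).
Square roots of 31 mod 43: 17 and 26 (since 17² = 289 ≡ 31).

17, 26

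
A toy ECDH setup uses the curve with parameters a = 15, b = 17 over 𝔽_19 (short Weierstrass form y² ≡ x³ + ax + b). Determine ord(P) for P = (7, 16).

10

2P: tangent at (7, 16): λ = (3·7² + 15)/(2·16) ≡ 10/13. 13⁻¹ ≡ 3 (mod 19), so λ ≡ 10·3 ≡ 11.
  x = λ² - 7 - 7 = 121 - 14 ≡ 12; y = λ·(7 - 12) - 16 ≡ 5. → (12, 5)
3P: (12, 5) + (7, 16). λ = (16 - 5)/(7 - 12) ≡ 11/14 mod 19. 14⁻¹ ≡ 15 (mod 19), so λ ≡ 13.
  x = λ² - 12 - 7 = 169 - 19 ≡ 17; y = λ·(12 - 17) - 5 ≡ 6. → (17, 6)
4P: (17, 6) + (7, 16). λ = (16 - 6)/(7 - 17) ≡ 10/9 mod 19. 9⁻¹ ≡ 17 (mod 19), so λ ≡ 18.
  x = λ² - 17 - 7 = 324 - 24 ≡ 15; y = λ·(17 - 15) - 6 ≡ 11. → (15, 11)
5P: (15, 11) + (7, 16). λ = (16 - 11)/(7 - 15) ≡ 5/11 mod 19. 11⁻¹ ≡ 7 (mod 19), so λ ≡ 16.
  x = λ² - 15 - 7 = 256 - 22 ≡ 6; y = λ·(15 - 6) - 11 ≡ 0. → (6, 0)
6P: (6, 0) + (7, 16). λ = (16 - 0)/(7 - 6) ≡ 16/1 mod 19. 1⁻¹ ≡ 1 (mod 19), so λ ≡ 16.
  x = λ² - 6 - 7 = 256 - 13 ≡ 15; y = λ·(6 - 15) - 0 ≡ 8. → (15, 8)
7P: (15, 8) + (7, 16). λ = (16 - 8)/(7 - 15) ≡ 8/11 mod 19. 11⁻¹ ≡ 7 (mod 19) since 11·7 = 77 ≡ 1, so λ ≡ 18.
  x = λ² - 15 - 7 = 324 - 22 ≡ 17; y = λ·(15 - 17) - 8 ≡ 13. → (17, 13)
8P: (17, 13) + (7, 16). λ = (16 - 13)/(7 - 17) ≡ 3/9 mod 19. 9⁻¹ ≡ 17 (mod 19), so λ ≡ 13.
  x = λ² - 17 - 7 = 169 - 24 ≡ 12; y = λ·(17 - 12) - 13 ≡ 14. → (12, 14)
9P: (12, 14) + (7, 16). λ = (16 - 14)/(7 - 12) ≡ 2/14 mod 19. 14⁻¹ ≡ 15 (mod 19), so λ ≡ 11.
  x = λ² - 12 - 7 = 121 - 19 ≡ 7; y = λ·(12 - 7) - 14 ≡ 3. → (7, 3)
10P: (7, 3) + (7, 16): same x and y₁ ≡ -y₂, so the sum is O.
10P = O, so the order is 10.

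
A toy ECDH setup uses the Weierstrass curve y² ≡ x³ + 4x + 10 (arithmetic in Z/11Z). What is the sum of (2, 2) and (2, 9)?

O

The two points share x = 2 and their y-coordinates satisfy 2 + 9 ≡ 0 (mod 11), so they are inverses. Their sum is O.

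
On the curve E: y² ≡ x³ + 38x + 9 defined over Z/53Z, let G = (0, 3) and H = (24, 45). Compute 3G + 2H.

First 3G:
Repeated addition: build up to 3G.
2G: tangent at (0, 3): λ = (3·0² + 38)/(2·3) ≡ 38/6. 6⁻¹ ≡ 9 (mod 53), so λ ≡ 38·9 ≡ 24.
  x = λ² - 0 - 0 = 576 - 0 ≡ 46; y = λ·(0 - 46) - 3 ≡ 6. → (46, 6)
3G: (46, 6) + (0, 3). λ = (3 - 6)/(0 - 46) ≡ 50/7 mod 53. 7⁻¹ ≡ 38 (mod 53) since 7·38 = 266 ≡ 1, so λ ≡ 45.
  x = λ² - 46 - 0 = 2025 - 46 ≡ 18; y = λ·(46 - 18) - 6 ≡ 35. → (18, 35)
3G = (18, 35).
Next 2H:
Repeated addition: build up to 2H.
2H: tangent at (24, 45): λ = (3·24² + 38)/(2·45) ≡ 17/37. 37⁻¹ ≡ 43 (mod 53) since 37·43 = 1591 ≡ 1, so λ ≡ 17·43 ≡ 42.
  x = λ² - 24 - 24 = 1764 - 48 ≡ 20; y = λ·(24 - 20) - 45 ≡ 17. → (20, 17)
2H = (20, 17).
Finally 3G + 2H:
(18, 35) + (20, 17). λ = (17 - 35)/(20 - 18) ≡ 35/2 mod 53. 2⁻¹ ≡ 27 (mod 53), so λ ≡ 44.
  x = λ² - 18 - 20 = 1936 - 38 ≡ 43; y = λ·(18 - 43) - 35 ≡ 31. → (43, 31)

(43, 31)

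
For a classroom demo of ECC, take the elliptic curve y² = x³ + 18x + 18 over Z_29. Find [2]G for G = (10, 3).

(5, 1)

tangent at (10, 3): λ = (3·10² + 18)/(2·3) ≡ 28/6. 6⁻¹ ≡ 5 (mod 29) since 6·5 = 30 ≡ 1, so λ ≡ 28·5 ≡ 24.
  x = λ² - 10 - 10 = 576 - 20 ≡ 5; y = λ·(10 - 5) - 3 ≡ 1. → (5, 1)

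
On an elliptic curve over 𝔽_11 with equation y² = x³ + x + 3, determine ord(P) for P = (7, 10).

2P: tangent at (7, 10): λ = (3·7² + 1)/(2·10) ≡ 5/9. 9⁻¹ ≡ 5 (mod 11) since 9·5 = 45 ≡ 1, so λ ≡ 5·5 ≡ 3.
  x = λ² - 7 - 7 = 9 - 14 ≡ 6; y = λ·(7 - 6) - 10 ≡ 4. → (6, 4)
3P: (6, 4) + (7, 10). λ = (10 - 4)/(7 - 6) ≡ 6/1 mod 11. 1⁻¹ ≡ 1 (mod 11) since 1·1 = 1 ≡ 1, so λ ≡ 6.
  x = λ² - 6 - 7 = 36 - 13 ≡ 1; y = λ·(6 - 1) - 4 ≡ 4. → (1, 4)
4P: (1, 4) + (7, 10). λ = (10 - 4)/(7 - 1) ≡ 6/6 mod 11. 6⁻¹ ≡ 2 (mod 11), so λ ≡ 1.
  x = λ² - 1 - 7 = 1 - 8 ≡ 4; y = λ·(1 - 4) - 4 ≡ 4. → (4, 4)
5P: (4, 4) + (7, 10). λ = (10 - 4)/(7 - 4) ≡ 6/3 mod 11. 3⁻¹ ≡ 4 (mod 11) since 3·4 = 12 ≡ 1, so λ ≡ 2.
  x = λ² - 4 - 7 = 4 - 11 ≡ 4; y = λ·(4 - 4) - 4 ≡ 7. → (4, 7)
6P: (4, 7) + (7, 10). λ = (10 - 7)/(7 - 4) ≡ 3/3 mod 11. 3⁻¹ ≡ 4 (mod 11), so λ ≡ 1.
  x = λ² - 4 - 7 = 1 - 11 ≡ 1; y = λ·(4 - 1) - 7 ≡ 7. → (1, 7)
7P: (1, 7) + (7, 10). λ = (10 - 7)/(7 - 1) ≡ 3/6 mod 11. 6⁻¹ ≡ 2 (mod 11), so λ ≡ 6.
  x = λ² - 1 - 7 = 36 - 8 ≡ 6; y = λ·(1 - 6) - 7 ≡ 7. → (6, 7)
8P: (6, 7) + (7, 10). λ = (10 - 7)/(7 - 6) ≡ 3/1 mod 11. 1⁻¹ ≡ 1 (mod 11), so λ ≡ 3.
  x = λ² - 6 - 7 = 9 - 13 ≡ 7; y = λ·(6 - 7) - 7 ≡ 1. → (7, 1)
9P: (7, 1) + (7, 10): same x and y₁ ≡ -y₂, so the sum is O.
9P = O, so the order is 9.

9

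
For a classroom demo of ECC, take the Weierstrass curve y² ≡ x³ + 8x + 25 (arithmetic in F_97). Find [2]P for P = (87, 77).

(24, 49)

tangent at (87, 77): λ = (3·87² + 8)/(2·77) ≡ 17/57. 57⁻¹ ≡ 80 (mod 97), so λ ≡ 17·80 ≡ 2.
  x = λ² - 87 - 87 = 4 - 174 ≡ 24; y = λ·(87 - 24) - 77 ≡ 49. → (24, 49)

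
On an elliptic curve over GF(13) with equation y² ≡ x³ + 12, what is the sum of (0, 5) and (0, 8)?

The two points share x = 0 and their y-coordinates satisfy 5 + 8 ≡ 0 (mod 13), so they are inverses. Their sum is 𝒪.

O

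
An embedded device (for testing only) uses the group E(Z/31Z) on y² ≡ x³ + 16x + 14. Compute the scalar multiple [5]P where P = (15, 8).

Double-and-add on 5 = (101)₂. Start with P = (15, 8) for the leading 1-bit.
double: tangent at (15, 8): λ = (3·15² + 16)/(2·8) ≡ 9/16. 16⁻¹ ≡ 2 (mod 31), so λ ≡ 9·2 ≡ 18.
  x = λ² - 15 - 15 = 324 - 30 ≡ 15; y = λ·(15 - 15) - 8 ≡ 23. → (15, 23)
double: tangent at (15, 23): λ = (3·15² + 16)/(2·23) ≡ 9/15. 15⁻¹ ≡ 29 (mod 31), so λ ≡ 9·29 ≡ 13.
  x = λ² - 15 - 15 = 169 - 30 ≡ 15; y = λ·(15 - 15) - 23 ≡ 8. → (15, 8)
add P: tangent at (15, 8): λ = (3·15² + 16)/(2·8) ≡ 9/16. 16⁻¹ ≡ 2 (mod 31), so λ ≡ 9·2 ≡ 18.
  x = λ² - 15 - 15 = 324 - 30 ≡ 15; y = λ·(15 - 15) - 8 ≡ 23. → (15, 23)

(15, 23)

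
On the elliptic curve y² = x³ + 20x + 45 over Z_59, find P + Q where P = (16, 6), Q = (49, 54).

(16, 6) + (49, 54). λ = (54 - 6)/(49 - 16) ≡ 48/33 mod 59. 33⁻¹ ≡ 34 (mod 59) since 33·34 = 1122 ≡ 1, so λ ≡ 39.
  x = λ² - 16 - 49 = 1521 - 65 ≡ 40; y = λ·(16 - 40) - 6 ≡ 2. → (40, 2)

(40, 2)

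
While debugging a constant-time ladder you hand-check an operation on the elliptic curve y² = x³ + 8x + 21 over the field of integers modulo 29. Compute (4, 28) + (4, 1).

The two points share x = 4 and their y-coordinates satisfy 28 + 1 ≡ 0 (mod 29), so they are inverses. Their sum is the point at infinity.

O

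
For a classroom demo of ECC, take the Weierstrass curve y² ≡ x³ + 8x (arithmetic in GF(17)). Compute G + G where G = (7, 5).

(1, 3)

tangent at (7, 5): λ = (3·7² + 8)/(2·5) ≡ 2/10. 10⁻¹ ≡ 12 (mod 17) since 10·12 = 120 ≡ 1, so λ ≡ 2·12 ≡ 7.
  x = λ² - 7 - 7 = 49 - 14 ≡ 1; y = λ·(7 - 1) - 5 ≡ 3. → (1, 3)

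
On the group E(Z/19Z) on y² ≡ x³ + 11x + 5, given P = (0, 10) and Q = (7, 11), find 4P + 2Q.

First 4P:
Double-and-add on 4 = (100)₂. Start with P = (0, 10) for the leading 1-bit.
double: tangent at (0, 10): λ = (3·0² + 11)/(2·10) ≡ 11/1. 1⁻¹ ≡ 1 (mod 19), so λ ≡ 11·1 ≡ 11.
  x = λ² - 0 - 0 = 121 - 0 ≡ 7; y = λ·(0 - 7) - 10 ≡ 8. → (7, 8)
double: tangent at (7, 8): λ = (3·7² + 11)/(2·8) ≡ 6/16. 16⁻¹ ≡ 6 (mod 19), so λ ≡ 6·6 ≡ 17.
  x = λ² - 7 - 7 = 289 - 14 ≡ 9; y = λ·(7 - 9) - 8 ≡ 15. → (9, 15)
4P = (9, 15).
Next 2Q:
Repeated addition: build up to 2Q.
2Q: tangent at (7, 11): λ = (3·7² + 11)/(2·11) ≡ 6/3. 3⁻¹ ≡ 13 (mod 19) since 3·13 = 39 ≡ 1, so λ ≡ 6·13 ≡ 2.
  x = λ² - 7 - 7 = 4 - 14 ≡ 9; y = λ·(7 - 9) - 11 ≡ 4. → (9, 4)
2Q = (9, 4).
Finally 4P + 2Q:
(9, 15) + (9, 4): same x and y₁ ≡ -y₂, so the sum is O.

O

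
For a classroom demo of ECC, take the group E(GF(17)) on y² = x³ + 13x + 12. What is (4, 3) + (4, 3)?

tangent at (4, 3): λ = (3·4² + 13)/(2·3) ≡ 10/6. 6⁻¹ ≡ 3 (mod 17), so λ ≡ 10·3 ≡ 13.
  x = λ² - 4 - 4 = 169 - 8 ≡ 8; y = λ·(4 - 8) - 3 ≡ 13. → (8, 13)

(8, 13)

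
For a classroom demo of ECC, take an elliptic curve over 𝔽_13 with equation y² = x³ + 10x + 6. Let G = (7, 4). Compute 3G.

(5, 8)

Repeated addition: build up to 3G.
2G: tangent at (7, 4): λ = (3·7² + 10)/(2·4) ≡ 1/8. 8⁻¹ ≡ 5 (mod 13), so λ ≡ 1·5 ≡ 5.
  x = λ² - 7 - 7 = 25 - 14 ≡ 11; y = λ·(7 - 11) - 4 ≡ 2. → (11, 2)
3G: (11, 2) + (7, 4). λ = (4 - 2)/(7 - 11) ≡ 2/9 mod 13. 9⁻¹ ≡ 3 (mod 13) since 9·3 = 27 ≡ 1, so λ ≡ 6.
  x = λ² - 11 - 7 = 36 - 18 ≡ 5; y = λ·(11 - 5) - 2 ≡ 8. → (5, 8)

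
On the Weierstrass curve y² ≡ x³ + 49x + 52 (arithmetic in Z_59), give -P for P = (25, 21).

-(25, 21) = (25, -21 mod 59) = (25, 38).

(25, 38)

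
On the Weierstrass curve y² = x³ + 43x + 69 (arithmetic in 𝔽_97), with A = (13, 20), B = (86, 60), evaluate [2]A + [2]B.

(21, 57)

First 2A:
Repeated addition: build up to 2A.
2A: tangent at (13, 20): λ = (3·13² + 43)/(2·20) ≡ 65/40. 40⁻¹ ≡ 17 (mod 97), so λ ≡ 65·17 ≡ 38.
  x = λ² - 13 - 13 = 1444 - 26 ≡ 60; y = λ·(13 - 60) - 20 ≡ 37. → (60, 37)
2A = (60, 37).
Next 2B:
Repeated addition: build up to 2B.
2B: tangent at (86, 60): λ = (3·86² + 43)/(2·60) ≡ 18/23. 23⁻¹ ≡ 38 (mod 97) since 23·38 = 874 ≡ 1, so λ ≡ 18·38 ≡ 5.
  x = λ² - 86 - 86 = 25 - 172 ≡ 47; y = λ·(86 - 47) - 60 ≡ 38. → (47, 38)
2B = (47, 38).
Finally 2A + 2B:
(60, 37) + (47, 38). λ = (38 - 37)/(47 - 60) ≡ 1/84 mod 97. 84⁻¹ ≡ 82 (mod 97), so λ ≡ 82.
  x = λ² - 60 - 47 = 6724 - 107 ≡ 21; y = λ·(60 - 21) - 37 ≡ 57. → (21, 57)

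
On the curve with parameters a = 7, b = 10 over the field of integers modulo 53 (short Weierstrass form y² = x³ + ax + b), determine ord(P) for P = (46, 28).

2P: tangent at (46, 28): λ = (3·46² + 7)/(2·28) ≡ 48/3. 3⁻¹ ≡ 18 (mod 53), so λ ≡ 48·18 ≡ 16.
  x = λ² - 46 - 46 = 256 - 92 ≡ 5; y = λ·(46 - 5) - 28 ≡ 45. → (5, 45)
3P: (5, 45) + (46, 28). λ = (28 - 45)/(46 - 5) ≡ 36/41 mod 53. 41⁻¹ ≡ 22 (mod 53), so λ ≡ 50.
  x = λ² - 5 - 46 = 2500 - 51 ≡ 11; y = λ·(5 - 11) - 45 ≡ 26. → (11, 26)
4P: (11, 26) + (46, 28). λ = (28 - 26)/(46 - 11) ≡ 2/35 mod 53. 35⁻¹ ≡ 50 (mod 53), so λ ≡ 47.
  x = λ² - 11 - 46 = 2209 - 57 ≡ 32; y = λ·(11 - 32) - 26 ≡ 47. → (32, 47)
5P: (32, 47) + (46, 28). λ = (28 - 47)/(46 - 32) ≡ 34/14 mod 53. 14⁻¹ ≡ 19 (mod 53) since 14·19 = 266 ≡ 1, so λ ≡ 10.
  x = λ² - 32 - 46 = 100 - 78 ≡ 22; y = λ·(32 - 22) - 47 ≡ 0. → (22, 0)
6P: (22, 0) + (46, 28). λ = (28 - 0)/(46 - 22) ≡ 28/24 mod 53. 24⁻¹ ≡ 42 (mod 53) since 24·42 = 1008 ≡ 1, so λ ≡ 10.
  x = λ² - 22 - 46 = 100 - 68 ≡ 32; y = λ·(22 - 32) - 0 ≡ 6. → (32, 6)
7P: (32, 6) + (46, 28). λ = (28 - 6)/(46 - 32) ≡ 22/14 mod 53. 14⁻¹ ≡ 19 (mod 53) since 14·19 = 266 ≡ 1, so λ ≡ 47.
  x = λ² - 32 - 46 = 2209 - 78 ≡ 11; y = λ·(32 - 11) - 6 ≡ 27. → (11, 27)
8P: (11, 27) + (46, 28). λ = (28 - 27)/(46 - 11) ≡ 1/35 mod 53. 35⁻¹ ≡ 50 (mod 53), so λ ≡ 50.
  x = λ² - 11 - 46 = 2500 - 57 ≡ 5; y = λ·(11 - 5) - 27 ≡ 8. → (5, 8)
9P: (5, 8) + (46, 28). λ = (28 - 8)/(46 - 5) ≡ 20/41 mod 53. 41⁻¹ ≡ 22 (mod 53), so λ ≡ 16.
  x = λ² - 5 - 46 = 256 - 51 ≡ 46; y = λ·(5 - 46) - 8 ≡ 25. → (46, 25)
10P: (46, 25) + (46, 28): same x and y₁ ≡ -y₂, so the sum is O.
10P = O, so the order is 10.

10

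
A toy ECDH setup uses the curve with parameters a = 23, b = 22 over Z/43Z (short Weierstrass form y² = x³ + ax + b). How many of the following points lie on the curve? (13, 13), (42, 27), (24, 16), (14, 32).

2

(13, 13): 13² ≡ 40, rhs ≡ 24 → off.
(42, 27): 27² ≡ 41, rhs ≡ 41 → on.
(24, 16): 16² ≡ 41, rhs ≡ 36 → off.
(14, 32): 32² ≡ 35, rhs ≡ 35 → on.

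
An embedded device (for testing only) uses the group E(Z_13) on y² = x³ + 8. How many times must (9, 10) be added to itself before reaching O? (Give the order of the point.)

4

2P: tangent at (9, 10): λ = (3·9² + 0)/(2·10) ≡ 9/7. 7⁻¹ ≡ 2 (mod 13), so λ ≡ 9·2 ≡ 5.
  x = λ² - 9 - 9 = 25 - 18 ≡ 7; y = λ·(9 - 7) - 10 ≡ 0. → (7, 0)
3P: (7, 0) + (9, 10). λ = (10 - 0)/(9 - 7) ≡ 10/2 mod 13. 2⁻¹ ≡ 7 (mod 13), so λ ≡ 5.
  x = λ² - 7 - 9 = 25 - 16 ≡ 9; y = λ·(7 - 9) - 0 ≡ 3. → (9, 3)
4P: (9, 3) + (9, 10): same x and y₁ ≡ -y₂, so the sum is O.
4P = O, so the order is 4.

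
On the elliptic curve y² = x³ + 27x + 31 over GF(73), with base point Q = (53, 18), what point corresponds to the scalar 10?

Double-and-add on 10 = (1010)₂. Start with Q = (53, 18) for the leading 1-bit.
double: tangent at (53, 18): λ = (3·53² + 27)/(2·18) ≡ 59/36. 36⁻¹ ≡ 71 (mod 73), so λ ≡ 59·71 ≡ 28.
  x = λ² - 53 - 53 = 784 - 106 ≡ 21; y = λ·(53 - 21) - 18 ≡ 2. → (21, 2)
double: tangent at (21, 2): λ = (3·21² + 27)/(2·2) ≡ 36/4. 4⁻¹ ≡ 55 (mod 73), so λ ≡ 36·55 ≡ 9.
  x = λ² - 21 - 21 = 81 - 42 ≡ 39; y = λ·(21 - 39) - 2 ≡ 55. → (39, 55)
add Q: (39, 55) + (53, 18). λ = (18 - 55)/(53 - 39) ≡ 36/14 mod 73. 14⁻¹ ≡ 47 (mod 73), so λ ≡ 13.
  x = λ² - 39 - 53 = 169 - 92 ≡ 4; y = λ·(39 - 4) - 55 ≡ 35. → (4, 35)
double: tangent at (4, 35): λ = (3·4² + 27)/(2·35) ≡ 2/70. 70⁻¹ ≡ 24 (mod 73), so λ ≡ 2·24 ≡ 48.
  x = λ² - 4 - 4 = 2304 - 8 ≡ 33; y = λ·(4 - 33) - 35 ≡ 33. → (33, 33)

(33, 33)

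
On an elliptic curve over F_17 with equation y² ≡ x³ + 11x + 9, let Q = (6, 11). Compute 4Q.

(5, 11)

Double-and-add on 4 = (100)₂. Start with Q = (6, 11) for the leading 1-bit.
double: tangent at (6, 11): λ = (3·6² + 11)/(2·11) ≡ 0/5. 5⁻¹ ≡ 7 (mod 17) since 5·7 = 35 ≡ 1, so λ ≡ 0·7 ≡ 0.
  x = λ² - 6 - 6 = 0 - 12 ≡ 5; y = λ·(6 - 5) - 11 ≡ 6. → (5, 6)
double: tangent at (5, 6): λ = (3·5² + 11)/(2·6) ≡ 1/12. 12⁻¹ ≡ 10 (mod 17), so λ ≡ 1·10 ≡ 10.
  x = λ² - 5 - 5 = 100 - 10 ≡ 5; y = λ·(5 - 5) - 6 ≡ 11. → (5, 11)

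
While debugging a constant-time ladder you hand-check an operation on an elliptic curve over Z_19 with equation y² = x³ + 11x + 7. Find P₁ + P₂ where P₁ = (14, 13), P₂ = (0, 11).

(14, 13) + (0, 11). λ = (11 - 13)/(0 - 14) ≡ 17/5 mod 19. 5⁻¹ ≡ 4 (mod 19), so λ ≡ 11.
  x = λ² - 14 - 0 = 121 - 14 ≡ 12; y = λ·(14 - 12) - 13 ≡ 9. → (12, 9)

(12, 9)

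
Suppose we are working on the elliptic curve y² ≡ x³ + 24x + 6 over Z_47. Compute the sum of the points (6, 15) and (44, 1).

(0, 10)

(6, 15) + (44, 1). λ = (1 - 15)/(44 - 6) ≡ 33/38 mod 47. 38⁻¹ ≡ 26 (mod 47) since 38·26 = 988 ≡ 1, so λ ≡ 12.
  x = λ² - 6 - 44 = 144 - 50 ≡ 0; y = λ·(6 - 0) - 15 ≡ 10. → (0, 10)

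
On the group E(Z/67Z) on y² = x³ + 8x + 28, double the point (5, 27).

tangent at (5, 27): λ = (3·5² + 8)/(2·27) ≡ 16/54. 54⁻¹ ≡ 36 (mod 67), so λ ≡ 16·36 ≡ 40.
  x = λ² - 5 - 5 = 1600 - 10 ≡ 49; y = λ·(5 - 49) - 27 ≡ 22. → (49, 22)

(49, 22)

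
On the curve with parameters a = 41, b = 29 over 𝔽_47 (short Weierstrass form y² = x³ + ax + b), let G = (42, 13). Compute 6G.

Repeated addition: build up to 6G.
2G: tangent at (42, 13): λ = (3·42² + 41)/(2·13) ≡ 22/26. 26⁻¹ ≡ 38 (mod 47) since 26·38 = 988 ≡ 1, so λ ≡ 22·38 ≡ 37.
  x = λ² - 42 - 42 = 1369 - 84 ≡ 16; y = λ·(42 - 16) - 13 ≡ 9. → (16, 9)
3G: (16, 9) + (42, 13). λ = (13 - 9)/(42 - 16) ≡ 4/26 mod 47. 26⁻¹ ≡ 38 (mod 47) since 26·38 = 988 ≡ 1, so λ ≡ 11.
  x = λ² - 16 - 42 = 121 - 58 ≡ 16; y = λ·(16 - 16) - 9 ≡ 38. → (16, 38)
4G: (16, 38) + (42, 13). λ = (13 - 38)/(42 - 16) ≡ 22/26 mod 47. 26⁻¹ ≡ 38 (mod 47), so λ ≡ 37.
  x = λ² - 16 - 42 = 1369 - 58 ≡ 42; y = λ·(16 - 42) - 38 ≡ 34. → (42, 34)
5G: (42, 34) + (42, 13): same x and y₁ ≡ -y₂, so the sum is ∞.
6G: ∞ + (42, 13) = (42, 13) (identity).

(42, 13)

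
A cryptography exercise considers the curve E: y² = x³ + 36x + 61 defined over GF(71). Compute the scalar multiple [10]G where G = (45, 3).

Double-and-add on 10 = (1010)₂. Start with G = (45, 3) for the leading 1-bit.
double: tangent at (45, 3): λ = (3·45² + 36)/(2·3) ≡ 5/6. 6⁻¹ ≡ 12 (mod 71) since 6·12 = 72 ≡ 1, so λ ≡ 5·12 ≡ 60.
  x = λ² - 45 - 45 = 3600 - 90 ≡ 31; y = λ·(45 - 31) - 3 ≡ 56. → (31, 56)
double: tangent at (31, 56): λ = (3·31² + 36)/(2·56) ≡ 8/41. 41⁻¹ ≡ 26 (mod 71), so λ ≡ 8·26 ≡ 66.
  x = λ² - 31 - 31 = 4356 - 62 ≡ 34; y = λ·(31 - 34) - 56 ≡ 30. → (34, 30)
add G: (34, 30) + (45, 3). λ = (3 - 30)/(45 - 34) ≡ 44/11 mod 71. 11⁻¹ ≡ 13 (mod 71), so λ ≡ 4.
  x = λ² - 34 - 45 = 16 - 79 ≡ 8; y = λ·(34 - 8) - 30 ≡ 3. → (8, 3)
double: tangent at (8, 3): λ = (3·8² + 36)/(2·3) ≡ 15/6. 6⁻¹ ≡ 12 (mod 71), so λ ≡ 15·12 ≡ 38.
  x = λ² - 8 - 8 = 1444 - 16 ≡ 8; y = λ·(8 - 8) - 3 ≡ 68. → (8, 68)

(8, 68)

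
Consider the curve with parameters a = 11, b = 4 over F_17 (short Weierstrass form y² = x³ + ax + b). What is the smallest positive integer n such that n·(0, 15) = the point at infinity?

11

2P: tangent at (0, 15): λ = (3·0² + 11)/(2·15) ≡ 11/13. 13⁻¹ ≡ 4 (mod 17), so λ ≡ 11·4 ≡ 10.
  x = λ² - 0 - 0 = 100 - 0 ≡ 15; y = λ·(0 - 15) - 15 ≡ 5. → (15, 5)
3P: (15, 5) + (0, 15). λ = (15 - 5)/(0 - 15) ≡ 10/2 mod 17. 2⁻¹ ≡ 9 (mod 17), so λ ≡ 5.
  x = λ² - 15 - 0 = 25 - 15 ≡ 10; y = λ·(15 - 10) - 5 ≡ 3. → (10, 3)
4P: (10, 3) + (0, 15). λ = (15 - 3)/(0 - 10) ≡ 12/7 mod 17. 7⁻¹ ≡ 5 (mod 17), so λ ≡ 9.
  x = λ² - 10 - 0 = 81 - 10 ≡ 3; y = λ·(10 - 3) - 3 ≡ 9. → (3, 9)
5P: (3, 9) + (0, 15). λ = (15 - 9)/(0 - 3) ≡ 6/14 mod 17. 14⁻¹ ≡ 11 (mod 17) since 14·11 = 154 ≡ 1, so λ ≡ 15.
  x = λ² - 3 - 0 = 225 - 3 ≡ 1; y = λ·(3 - 1) - 9 ≡ 4. → (1, 4)
6P: (1, 4) + (0, 15). λ = (15 - 4)/(0 - 1) ≡ 11/16 mod 17. 16⁻¹ ≡ 16 (mod 17) since 16·16 = 256 ≡ 1, so λ ≡ 6.
  x = λ² - 1 - 0 = 36 - 1 ≡ 1; y = λ·(1 - 1) - 4 ≡ 13. → (1, 13)
7P: (1, 13) + (0, 15). λ = (15 - 13)/(0 - 1) ≡ 2/16 mod 17. 16⁻¹ ≡ 16 (mod 17) since 16·16 = 256 ≡ 1, so λ ≡ 15.
  x = λ² - 1 - 0 = 225 - 1 ≡ 3; y = λ·(1 - 3) - 13 ≡ 8. → (3, 8)
8P: (3, 8) + (0, 15). λ = (15 - 8)/(0 - 3) ≡ 7/14 mod 17. 14⁻¹ ≡ 11 (mod 17), so λ ≡ 9.
  x = λ² - 3 - 0 = 81 - 3 ≡ 10; y = λ·(3 - 10) - 8 ≡ 14. → (10, 14)
9P: (10, 14) + (0, 15). λ = (15 - 14)/(0 - 10) ≡ 1/7 mod 17. 7⁻¹ ≡ 5 (mod 17), so λ ≡ 5.
  x = λ² - 10 - 0 = 25 - 10 ≡ 15; y = λ·(10 - 15) - 14 ≡ 12. → (15, 12)
10P: (15, 12) + (0, 15). λ = (15 - 12)/(0 - 15) ≡ 3/2 mod 17. 2⁻¹ ≡ 9 (mod 17), so λ ≡ 10.
  x = λ² - 15 - 0 = 100 - 15 ≡ 0; y = λ·(15 - 0) - 12 ≡ 2. → (0, 2)
11P: (0, 2) + (0, 15): same x and y₁ ≡ -y₂, so the sum is the point at infinity.
11P = the point at infinity, so the order is 11.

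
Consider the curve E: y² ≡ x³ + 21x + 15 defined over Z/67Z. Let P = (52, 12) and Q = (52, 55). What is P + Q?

O

The two points share x = 52 and their y-coordinates satisfy 12 + 55 ≡ 0 (mod 67), so they are inverses. Their sum is ∞.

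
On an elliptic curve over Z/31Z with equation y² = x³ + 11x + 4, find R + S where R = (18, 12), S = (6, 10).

(1, 27)

(18, 12) + (6, 10). λ = (10 - 12)/(6 - 18) ≡ 29/19 mod 31. 19⁻¹ ≡ 18 (mod 31), so λ ≡ 26.
  x = λ² - 18 - 6 = 676 - 24 ≡ 1; y = λ·(18 - 1) - 12 ≡ 27. → (1, 27)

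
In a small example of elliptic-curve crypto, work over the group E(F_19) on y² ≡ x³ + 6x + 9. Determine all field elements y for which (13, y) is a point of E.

x³ + 6x + 9 = 2284 ≡ 4 (mod 19).
Square roots of 4 mod 19: 2 and 17 (since 2² = 4 ≡ 4).

2, 17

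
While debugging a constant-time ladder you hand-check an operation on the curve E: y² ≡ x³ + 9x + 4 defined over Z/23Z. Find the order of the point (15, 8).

2P: tangent at (15, 8): λ = (3·15² + 9)/(2·8) ≡ 17/16. 16⁻¹ ≡ 13 (mod 23), so λ ≡ 17·13 ≡ 14.
  x = λ² - 15 - 15 = 196 - 30 ≡ 5; y = λ·(15 - 5) - 8 ≡ 17. → (5, 17)
3P: (5, 17) + (15, 8). λ = (8 - 17)/(15 - 5) ≡ 14/10 mod 23. 10⁻¹ ≡ 7 (mod 23), so λ ≡ 6.
  x = λ² - 5 - 15 = 36 - 20 ≡ 16; y = λ·(5 - 16) - 17 ≡ 9. → (16, 9)
4P: (16, 9) + (15, 8). λ = (8 - 9)/(15 - 16) ≡ 22/22 mod 23. 22⁻¹ ≡ 22 (mod 23) since 22·22 = 484 ≡ 1, so λ ≡ 1.
  x = λ² - 16 - 15 = 1 - 31 ≡ 16; y = λ·(16 - 16) - 9 ≡ 14. → (16, 14)
5P: (16, 14) + (15, 8). λ = (8 - 14)/(15 - 16) ≡ 17/22 mod 23. 22⁻¹ ≡ 22 (mod 23), so λ ≡ 6.
  x = λ² - 16 - 15 = 36 - 31 ≡ 5; y = λ·(16 - 5) - 14 ≡ 6. → (5, 6)
6P: (5, 6) + (15, 8). λ = (8 - 6)/(15 - 5) ≡ 2/10 mod 23. 10⁻¹ ≡ 7 (mod 23) since 10·7 = 70 ≡ 1, so λ ≡ 14.
  x = λ² - 5 - 15 = 196 - 20 ≡ 15; y = λ·(5 - 15) - 6 ≡ 15. → (15, 15)
7P: (15, 15) + (15, 8): same x and y₁ ≡ -y₂, so the sum is O.
7P = O, so the order is 7.

7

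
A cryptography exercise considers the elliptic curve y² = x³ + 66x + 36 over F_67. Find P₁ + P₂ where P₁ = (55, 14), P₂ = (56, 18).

(39, 50)

(55, 14) + (56, 18). λ = (18 - 14)/(56 - 55) ≡ 4/1 mod 67. 1⁻¹ ≡ 1 (mod 67) since 1·1 = 1 ≡ 1, so λ ≡ 4.
  x = λ² - 55 - 56 = 16 - 111 ≡ 39; y = λ·(55 - 39) - 14 ≡ 50. → (39, 50)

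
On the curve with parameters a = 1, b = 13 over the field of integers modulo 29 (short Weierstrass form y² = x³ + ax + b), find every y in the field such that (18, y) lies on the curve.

11, 18

x³ + 1x + 13 = 5863 ≡ 5 (mod 29).
Square roots of 5 mod 29: 11 and 18 (since 11² = 121 ≡ 5).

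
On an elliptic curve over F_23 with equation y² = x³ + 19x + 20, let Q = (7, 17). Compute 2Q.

tangent at (7, 17): λ = (3·7² + 19)/(2·17) ≡ 5/11. 11⁻¹ ≡ 21 (mod 23), so λ ≡ 5·21 ≡ 13.
  x = λ² - 7 - 7 = 169 - 14 ≡ 17; y = λ·(7 - 17) - 17 ≡ 14. → (17, 14)

(17, 14)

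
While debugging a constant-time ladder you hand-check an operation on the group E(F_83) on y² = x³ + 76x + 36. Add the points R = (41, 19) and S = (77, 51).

(16, 77)

(41, 19) + (77, 51). λ = (51 - 19)/(77 - 41) ≡ 32/36 mod 83. 36⁻¹ ≡ 30 (mod 83), so λ ≡ 47.
  x = λ² - 41 - 77 = 2209 - 118 ≡ 16; y = λ·(41 - 16) - 19 ≡ 77. → (16, 77)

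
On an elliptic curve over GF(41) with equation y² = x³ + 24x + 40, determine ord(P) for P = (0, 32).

9

2P: tangent at (0, 32): λ = (3·0² + 24)/(2·32) ≡ 24/23. 23⁻¹ ≡ 25 (mod 41), so λ ≡ 24·25 ≡ 26.
  x = λ² - 0 - 0 = 676 - 0 ≡ 20; y = λ·(0 - 20) - 32 ≡ 22. → (20, 22)
3P: (20, 22) + (0, 32). λ = (32 - 22)/(0 - 20) ≡ 10/21 mod 41. 21⁻¹ ≡ 2 (mod 41), so λ ≡ 20.
  x = λ² - 20 - 0 = 400 - 20 ≡ 11; y = λ·(20 - 11) - 22 ≡ 35. → (11, 35)
4P: (11, 35) + (0, 32). λ = (32 - 35)/(0 - 11) ≡ 38/30 mod 41. 30⁻¹ ≡ 26 (mod 41), so λ ≡ 4.
  x = λ² - 11 - 0 = 16 - 11 ≡ 5; y = λ·(11 - 5) - 35 ≡ 30. → (5, 30)
5P: (5, 30) + (0, 32). λ = (32 - 30)/(0 - 5) ≡ 2/36 mod 41. 36⁻¹ ≡ 8 (mod 41), so λ ≡ 16.
  x = λ² - 5 - 0 = 256 - 5 ≡ 5; y = λ·(5 - 5) - 30 ≡ 11. → (5, 11)
6P: (5, 11) + (0, 32). λ = (32 - 11)/(0 - 5) ≡ 21/36 mod 41. 36⁻¹ ≡ 8 (mod 41) since 36·8 = 288 ≡ 1, so λ ≡ 4.
  x = λ² - 5 - 0 = 16 - 5 ≡ 11; y = λ·(5 - 11) - 11 ≡ 6. → (11, 6)
7P: (11, 6) + (0, 32). λ = (32 - 6)/(0 - 11) ≡ 26/30 mod 41. 30⁻¹ ≡ 26 (mod 41), so λ ≡ 20.
  x = λ² - 11 - 0 = 400 - 11 ≡ 20; y = λ·(11 - 20) - 6 ≡ 19. → (20, 19)
8P: (20, 19) + (0, 32). λ = (32 - 19)/(0 - 20) ≡ 13/21 mod 41. 21⁻¹ ≡ 2 (mod 41) since 21·2 = 42 ≡ 1, so λ ≡ 26.
  x = λ² - 20 - 0 = 676 - 20 ≡ 0; y = λ·(20 - 0) - 19 ≡ 9. → (0, 9)
9P: (0, 9) + (0, 32): same x and y₁ ≡ -y₂, so the sum is O.
9P = O, so the order is 9.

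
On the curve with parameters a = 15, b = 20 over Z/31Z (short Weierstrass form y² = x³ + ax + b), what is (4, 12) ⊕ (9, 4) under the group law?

(4, 12) + (9, 4). λ = (4 - 12)/(9 - 4) ≡ 23/5 mod 31. 5⁻¹ ≡ 25 (mod 31), so λ ≡ 17.
  x = λ² - 4 - 9 = 289 - 13 ≡ 28; y = λ·(4 - 28) - 12 ≡ 14. → (28, 14)

(28, 14)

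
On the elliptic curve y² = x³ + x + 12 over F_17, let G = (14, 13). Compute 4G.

(14, 13)

Double-and-add on 4 = (100)₂. Start with G = (14, 13) for the leading 1-bit.
double: tangent at (14, 13): λ = (3·14² + 1)/(2·13) ≡ 11/9. 9⁻¹ ≡ 2 (mod 17) since 9·2 = 18 ≡ 1, so λ ≡ 11·2 ≡ 5.
  x = λ² - 14 - 14 = 25 - 28 ≡ 14; y = λ·(14 - 14) - 13 ≡ 4. → (14, 4)
double: tangent at (14, 4): λ = (3·14² + 1)/(2·4) ≡ 11/8. 8⁻¹ ≡ 15 (mod 17), so λ ≡ 11·15 ≡ 12.
  x = λ² - 14 - 14 = 144 - 28 ≡ 14; y = λ·(14 - 14) - 4 ≡ 13. → (14, 13)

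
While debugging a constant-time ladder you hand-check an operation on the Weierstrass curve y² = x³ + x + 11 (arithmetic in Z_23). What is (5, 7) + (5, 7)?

(19, 9)

tangent at (5, 7): λ = (3·5² + 1)/(2·7) ≡ 7/14. 14⁻¹ ≡ 5 (mod 23), so λ ≡ 7·5 ≡ 12.
  x = λ² - 5 - 5 = 144 - 10 ≡ 19; y = λ·(5 - 19) - 7 ≡ 9. → (19, 9)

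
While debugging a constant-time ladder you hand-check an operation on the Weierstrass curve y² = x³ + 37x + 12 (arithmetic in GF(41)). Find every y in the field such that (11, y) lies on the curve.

none

x³ + 37x + 12 = 1750 ≡ 28 (mod 41).
28 is a non-residue mod 41; no y exists.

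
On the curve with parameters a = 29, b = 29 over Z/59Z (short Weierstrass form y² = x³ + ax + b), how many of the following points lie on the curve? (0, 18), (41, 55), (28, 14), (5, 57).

(0, 18): 18² ≡ 29, rhs ≡ 29 → on.
(41, 55): 55² ≡ 16, rhs ≡ 47 → off.
(28, 14): 14² ≡ 19, rhs ≡ 19 → on.
(5, 57): 57² ≡ 4, rhs ≡ 4 → on.

3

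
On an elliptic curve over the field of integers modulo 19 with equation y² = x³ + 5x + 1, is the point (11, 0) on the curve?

y² = 0² ≡ 0; x³ + 5x + 1 = 1387 ≡ 0 (mod 19). 0 = 0.

yes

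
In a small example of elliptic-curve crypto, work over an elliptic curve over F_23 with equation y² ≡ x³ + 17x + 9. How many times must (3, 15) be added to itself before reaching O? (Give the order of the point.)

3

2P: tangent at (3, 15): λ = (3·3² + 17)/(2·15) ≡ 21/7. 7⁻¹ ≡ 10 (mod 23) since 7·10 = 70 ≡ 1, so λ ≡ 21·10 ≡ 3.
  x = λ² - 3 - 3 = 9 - 6 ≡ 3; y = λ·(3 - 3) - 15 ≡ 8. → (3, 8)
3P: (3, 8) + (3, 15): same x and y₁ ≡ -y₂, so the sum is O.
3P = O, so the order is 3.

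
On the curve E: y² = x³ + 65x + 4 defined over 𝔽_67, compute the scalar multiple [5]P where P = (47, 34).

(63, 22)

Repeated addition: build up to 5P.
2P: tangent at (47, 34): λ = (3·47² + 65)/(2·34) ≡ 59/1. 1⁻¹ ≡ 1 (mod 67) since 1·1 = 1 ≡ 1, so λ ≡ 59·1 ≡ 59.
  x = λ² - 47 - 47 = 3481 - 94 ≡ 37; y = λ·(47 - 37) - 34 ≡ 20. → (37, 20)
3P: (37, 20) + (47, 34). λ = (34 - 20)/(47 - 37) ≡ 14/10 mod 67. 10⁻¹ ≡ 47 (mod 67), so λ ≡ 55.
  x = λ² - 37 - 47 = 3025 - 84 ≡ 60; y = λ·(37 - 60) - 20 ≡ 55. → (60, 55)
4P: (60, 55) + (47, 34). λ = (34 - 55)/(47 - 60) ≡ 46/54 mod 67. 54⁻¹ ≡ 36 (mod 67), so λ ≡ 48.
  x = λ² - 60 - 47 = 2304 - 107 ≡ 53; y = λ·(60 - 53) - 55 ≡ 13. → (53, 13)
5P: (53, 13) + (47, 34). λ = (34 - 13)/(47 - 53) ≡ 21/61 mod 67. 61⁻¹ ≡ 11 (mod 67) since 61·11 = 671 ≡ 1, so λ ≡ 30.
  x = λ² - 53 - 47 = 900 - 100 ≡ 63; y = λ·(53 - 63) - 13 ≡ 22. → (63, 22)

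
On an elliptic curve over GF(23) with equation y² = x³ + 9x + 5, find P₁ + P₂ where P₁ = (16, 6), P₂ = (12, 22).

(11, 20)

(16, 6) + (12, 22). λ = (22 - 6)/(12 - 16) ≡ 16/19 mod 23. 19⁻¹ ≡ 17 (mod 23), so λ ≡ 19.
  x = λ² - 16 - 12 = 361 - 28 ≡ 11; y = λ·(16 - 11) - 6 ≡ 20. → (11, 20)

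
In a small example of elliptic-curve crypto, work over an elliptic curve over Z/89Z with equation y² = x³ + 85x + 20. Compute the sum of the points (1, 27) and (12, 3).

(5, 6)

(1, 27) + (12, 3). λ = (3 - 27)/(12 - 1) ≡ 65/11 mod 89. 11⁻¹ ≡ 81 (mod 89), so λ ≡ 14.
  x = λ² - 1 - 12 = 196 - 13 ≡ 5; y = λ·(1 - 5) - 27 ≡ 6. → (5, 6)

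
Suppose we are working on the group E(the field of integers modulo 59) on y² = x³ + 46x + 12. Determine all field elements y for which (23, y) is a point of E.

27, 32

x³ + 46x + 12 = 13237 ≡ 21 (mod 59).
Square roots of 21 mod 59: 27 and 32 (since 27² = 729 ≡ 21).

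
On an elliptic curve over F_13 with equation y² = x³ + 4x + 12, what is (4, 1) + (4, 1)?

(5, 12)

tangent at (4, 1): λ = (3·4² + 4)/(2·1) ≡ 0/2. 2⁻¹ ≡ 7 (mod 13), so λ ≡ 0·7 ≡ 0.
  x = λ² - 4 - 4 = 0 - 8 ≡ 5; y = λ·(4 - 5) - 1 ≡ 12. → (5, 12)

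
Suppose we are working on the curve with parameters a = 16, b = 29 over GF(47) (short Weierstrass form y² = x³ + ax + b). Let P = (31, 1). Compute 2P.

(6, 23)

tangent at (31, 1): λ = (3·31² + 16)/(2·1) ≡ 32/2. 2⁻¹ ≡ 24 (mod 47) since 2·24 = 48 ≡ 1, so λ ≡ 32·24 ≡ 16.
  x = λ² - 31 - 31 = 256 - 62 ≡ 6; y = λ·(31 - 6) - 1 ≡ 23. → (6, 23)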